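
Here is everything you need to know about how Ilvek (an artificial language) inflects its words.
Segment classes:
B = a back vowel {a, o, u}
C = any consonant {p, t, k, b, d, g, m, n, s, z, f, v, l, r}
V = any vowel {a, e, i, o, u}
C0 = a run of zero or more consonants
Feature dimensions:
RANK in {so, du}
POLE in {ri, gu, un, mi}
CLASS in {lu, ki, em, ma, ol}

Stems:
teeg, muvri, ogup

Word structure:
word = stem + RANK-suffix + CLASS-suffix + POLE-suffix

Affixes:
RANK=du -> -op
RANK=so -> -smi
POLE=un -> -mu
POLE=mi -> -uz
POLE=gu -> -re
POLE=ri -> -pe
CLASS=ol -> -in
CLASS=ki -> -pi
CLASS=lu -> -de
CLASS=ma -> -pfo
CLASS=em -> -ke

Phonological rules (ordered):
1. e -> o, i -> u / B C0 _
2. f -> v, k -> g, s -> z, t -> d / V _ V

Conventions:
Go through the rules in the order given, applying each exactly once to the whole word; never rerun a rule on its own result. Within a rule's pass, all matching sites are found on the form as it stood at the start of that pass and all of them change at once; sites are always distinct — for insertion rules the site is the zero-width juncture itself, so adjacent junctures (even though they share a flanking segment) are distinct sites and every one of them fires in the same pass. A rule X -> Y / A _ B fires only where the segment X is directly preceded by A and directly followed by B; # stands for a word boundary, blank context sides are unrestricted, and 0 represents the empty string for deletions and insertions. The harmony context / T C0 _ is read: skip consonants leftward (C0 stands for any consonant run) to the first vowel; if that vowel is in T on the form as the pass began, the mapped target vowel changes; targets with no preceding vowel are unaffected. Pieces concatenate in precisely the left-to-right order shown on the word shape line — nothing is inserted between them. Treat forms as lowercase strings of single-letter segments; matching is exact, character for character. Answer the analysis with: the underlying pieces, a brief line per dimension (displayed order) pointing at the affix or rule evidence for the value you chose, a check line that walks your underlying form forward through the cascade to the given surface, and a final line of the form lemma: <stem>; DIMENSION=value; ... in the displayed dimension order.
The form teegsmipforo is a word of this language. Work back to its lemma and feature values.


underlying: teeg-smi-pfo-re
RANK=so - signalled by the affix -smi
POLE=gu - signalled by the affix -re
CLASS=ma - signalled by the affix -pfo
check: teegsmipfore -> teegsmipforo -> teegsmipforo
lemma: teeg; RANK=so; POLE=gu; CLASS=ma


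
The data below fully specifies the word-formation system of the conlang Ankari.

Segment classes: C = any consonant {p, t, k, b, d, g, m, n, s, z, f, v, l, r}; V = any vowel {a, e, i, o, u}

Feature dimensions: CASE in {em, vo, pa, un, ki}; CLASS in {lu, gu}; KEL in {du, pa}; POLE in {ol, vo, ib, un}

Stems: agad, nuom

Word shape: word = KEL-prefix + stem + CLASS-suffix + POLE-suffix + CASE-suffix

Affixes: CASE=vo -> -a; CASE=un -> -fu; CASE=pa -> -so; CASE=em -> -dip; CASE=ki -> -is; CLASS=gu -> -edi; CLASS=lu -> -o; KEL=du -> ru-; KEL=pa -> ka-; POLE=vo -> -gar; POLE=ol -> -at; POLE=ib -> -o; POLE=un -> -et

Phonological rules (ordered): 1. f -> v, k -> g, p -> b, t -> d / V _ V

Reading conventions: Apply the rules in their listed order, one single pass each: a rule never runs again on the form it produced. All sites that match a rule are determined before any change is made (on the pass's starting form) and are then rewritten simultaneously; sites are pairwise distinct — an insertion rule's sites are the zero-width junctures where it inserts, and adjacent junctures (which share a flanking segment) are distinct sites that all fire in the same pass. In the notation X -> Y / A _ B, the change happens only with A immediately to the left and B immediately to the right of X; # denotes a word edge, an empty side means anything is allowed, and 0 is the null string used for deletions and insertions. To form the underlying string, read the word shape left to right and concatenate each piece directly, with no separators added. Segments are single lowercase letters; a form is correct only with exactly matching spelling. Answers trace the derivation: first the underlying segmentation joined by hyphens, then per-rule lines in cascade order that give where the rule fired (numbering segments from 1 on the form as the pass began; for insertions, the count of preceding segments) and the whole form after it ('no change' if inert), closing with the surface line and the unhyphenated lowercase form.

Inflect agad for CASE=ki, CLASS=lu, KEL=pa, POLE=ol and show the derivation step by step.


underlying: ka-agad-o-at-is
1. f -> v, k -> g, p -> b, t -> d / V _ V: fires at position(s) 9: kaagadoadis
surface: kaagadoadis


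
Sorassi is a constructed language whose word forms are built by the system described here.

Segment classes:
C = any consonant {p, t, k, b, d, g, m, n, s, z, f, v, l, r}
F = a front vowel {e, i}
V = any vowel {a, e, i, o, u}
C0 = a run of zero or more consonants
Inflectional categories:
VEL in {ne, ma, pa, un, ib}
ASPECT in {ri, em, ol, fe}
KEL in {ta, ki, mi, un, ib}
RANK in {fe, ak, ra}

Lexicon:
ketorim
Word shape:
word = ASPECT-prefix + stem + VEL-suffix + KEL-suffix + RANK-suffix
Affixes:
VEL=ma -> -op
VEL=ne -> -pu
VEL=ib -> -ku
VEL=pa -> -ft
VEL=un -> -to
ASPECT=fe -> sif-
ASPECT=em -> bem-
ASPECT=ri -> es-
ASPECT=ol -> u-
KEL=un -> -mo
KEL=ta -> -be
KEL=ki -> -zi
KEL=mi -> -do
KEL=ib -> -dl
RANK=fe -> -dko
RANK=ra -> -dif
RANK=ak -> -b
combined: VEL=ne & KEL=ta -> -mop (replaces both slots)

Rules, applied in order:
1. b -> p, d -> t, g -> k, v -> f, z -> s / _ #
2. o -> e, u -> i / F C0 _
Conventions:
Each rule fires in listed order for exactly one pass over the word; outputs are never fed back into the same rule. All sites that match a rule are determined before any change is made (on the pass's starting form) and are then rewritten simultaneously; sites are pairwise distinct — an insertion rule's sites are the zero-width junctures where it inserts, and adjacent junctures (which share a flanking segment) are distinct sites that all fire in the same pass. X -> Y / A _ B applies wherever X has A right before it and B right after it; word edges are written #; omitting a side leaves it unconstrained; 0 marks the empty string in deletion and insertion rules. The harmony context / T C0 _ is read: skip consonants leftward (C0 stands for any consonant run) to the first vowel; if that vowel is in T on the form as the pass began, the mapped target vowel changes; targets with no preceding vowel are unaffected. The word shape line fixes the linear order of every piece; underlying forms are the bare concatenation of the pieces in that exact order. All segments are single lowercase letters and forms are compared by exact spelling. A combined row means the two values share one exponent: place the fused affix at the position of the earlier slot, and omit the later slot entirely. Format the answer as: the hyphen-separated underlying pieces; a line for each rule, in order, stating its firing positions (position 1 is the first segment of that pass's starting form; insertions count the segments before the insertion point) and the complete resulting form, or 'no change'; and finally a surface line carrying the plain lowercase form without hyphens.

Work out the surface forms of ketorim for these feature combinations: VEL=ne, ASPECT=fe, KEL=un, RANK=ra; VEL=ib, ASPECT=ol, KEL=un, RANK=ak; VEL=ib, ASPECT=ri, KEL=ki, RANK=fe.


cell VEL=ne, ASPECT=fe, KEL=un, RANK=ra:
underlying: sif-ketorim-pu-mo-dif
1. b -> p, d -> t, g -> k, v -> f, z -> s / _ #: no change
2. o -> e, u -> i / F C0 _: fires at position(s) 7, 12: sifketerimpimodif
surface: sifketerimpimodif

cell VEL=ib, ASPECT=ol, KEL=un, RANK=ak:
underlying: u-ketorim-ku-mo-b
1. b -> p, d -> t, g -> k, v -> f, z -> s / _ #: fires at position(s) 13: uketorimkumop
2. o -> e, u -> i / F C0 _: fires at position(s) 5, 10: uketerimkimop
surface: uketerimkimop

cell VEL=ib, ASPECT=ri, KEL=ki, RANK=fe:
underlying: es-ketorim-ku-zi-dko
1. b -> p, d -> t, g -> k, v -> f, z -> s / _ #: no change
2. o -> e, u -> i / F C0 _: fires at position(s) 6, 11, 16: esketerimkizidke
surface: esketerimkizidke


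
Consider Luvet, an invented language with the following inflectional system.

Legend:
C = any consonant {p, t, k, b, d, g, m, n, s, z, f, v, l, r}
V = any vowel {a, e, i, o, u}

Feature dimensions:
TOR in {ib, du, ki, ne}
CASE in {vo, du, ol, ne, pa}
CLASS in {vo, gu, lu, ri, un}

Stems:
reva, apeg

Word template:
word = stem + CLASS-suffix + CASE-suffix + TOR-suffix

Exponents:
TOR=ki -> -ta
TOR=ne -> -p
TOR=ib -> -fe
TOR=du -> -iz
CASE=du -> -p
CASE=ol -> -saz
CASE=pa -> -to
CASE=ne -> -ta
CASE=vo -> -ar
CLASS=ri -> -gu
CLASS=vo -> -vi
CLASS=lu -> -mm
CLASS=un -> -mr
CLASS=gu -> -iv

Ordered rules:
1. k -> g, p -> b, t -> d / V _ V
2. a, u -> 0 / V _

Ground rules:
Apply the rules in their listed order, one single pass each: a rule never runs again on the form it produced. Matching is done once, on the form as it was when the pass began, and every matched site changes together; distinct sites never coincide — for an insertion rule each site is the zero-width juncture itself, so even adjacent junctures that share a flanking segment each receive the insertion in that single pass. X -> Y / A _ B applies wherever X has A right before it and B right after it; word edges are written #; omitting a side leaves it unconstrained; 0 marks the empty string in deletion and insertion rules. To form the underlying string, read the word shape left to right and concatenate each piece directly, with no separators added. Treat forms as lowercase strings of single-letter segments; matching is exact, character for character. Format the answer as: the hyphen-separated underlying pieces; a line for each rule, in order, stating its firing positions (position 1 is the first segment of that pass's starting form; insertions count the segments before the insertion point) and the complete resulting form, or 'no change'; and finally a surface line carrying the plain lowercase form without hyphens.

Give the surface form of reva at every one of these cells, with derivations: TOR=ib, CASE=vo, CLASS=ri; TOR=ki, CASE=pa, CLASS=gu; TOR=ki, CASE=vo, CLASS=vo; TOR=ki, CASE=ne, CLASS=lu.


cell TOR=ib, CASE=vo, CLASS=ri:
underlying: reva-gu-ar-fe
1. k -> g, p -> b, t -> d / V _ V: no change
2. a, u -> 0 / V _: fires at position(s) 7: revagurfe
surface: revagurfe

cell TOR=ki, CASE=pa, CLASS=gu:
underlying: reva-iv-to-ta
1. k -> g, p -> b, t -> d / V _ V: fires at position(s) 9: revaivtoda
2. a, u -> 0 / V _: no change
surface: revaivtoda

cell TOR=ki, CASE=vo, CLASS=vo:
underlying: reva-vi-ar-ta
1. k -> g, p -> b, t -> d / V _ V: no change
2. a, u -> 0 / V _: fires at position(s) 7: revavirta
surface: revavirta

cell TOR=ki, CASE=ne, CLASS=lu:
underlying: reva-mm-ta-ta
1. k -> g, p -> b, t -> d / V _ V: fires at position(s) 9: revammtada
2. a, u -> 0 / V _: no change
surface: revammtada


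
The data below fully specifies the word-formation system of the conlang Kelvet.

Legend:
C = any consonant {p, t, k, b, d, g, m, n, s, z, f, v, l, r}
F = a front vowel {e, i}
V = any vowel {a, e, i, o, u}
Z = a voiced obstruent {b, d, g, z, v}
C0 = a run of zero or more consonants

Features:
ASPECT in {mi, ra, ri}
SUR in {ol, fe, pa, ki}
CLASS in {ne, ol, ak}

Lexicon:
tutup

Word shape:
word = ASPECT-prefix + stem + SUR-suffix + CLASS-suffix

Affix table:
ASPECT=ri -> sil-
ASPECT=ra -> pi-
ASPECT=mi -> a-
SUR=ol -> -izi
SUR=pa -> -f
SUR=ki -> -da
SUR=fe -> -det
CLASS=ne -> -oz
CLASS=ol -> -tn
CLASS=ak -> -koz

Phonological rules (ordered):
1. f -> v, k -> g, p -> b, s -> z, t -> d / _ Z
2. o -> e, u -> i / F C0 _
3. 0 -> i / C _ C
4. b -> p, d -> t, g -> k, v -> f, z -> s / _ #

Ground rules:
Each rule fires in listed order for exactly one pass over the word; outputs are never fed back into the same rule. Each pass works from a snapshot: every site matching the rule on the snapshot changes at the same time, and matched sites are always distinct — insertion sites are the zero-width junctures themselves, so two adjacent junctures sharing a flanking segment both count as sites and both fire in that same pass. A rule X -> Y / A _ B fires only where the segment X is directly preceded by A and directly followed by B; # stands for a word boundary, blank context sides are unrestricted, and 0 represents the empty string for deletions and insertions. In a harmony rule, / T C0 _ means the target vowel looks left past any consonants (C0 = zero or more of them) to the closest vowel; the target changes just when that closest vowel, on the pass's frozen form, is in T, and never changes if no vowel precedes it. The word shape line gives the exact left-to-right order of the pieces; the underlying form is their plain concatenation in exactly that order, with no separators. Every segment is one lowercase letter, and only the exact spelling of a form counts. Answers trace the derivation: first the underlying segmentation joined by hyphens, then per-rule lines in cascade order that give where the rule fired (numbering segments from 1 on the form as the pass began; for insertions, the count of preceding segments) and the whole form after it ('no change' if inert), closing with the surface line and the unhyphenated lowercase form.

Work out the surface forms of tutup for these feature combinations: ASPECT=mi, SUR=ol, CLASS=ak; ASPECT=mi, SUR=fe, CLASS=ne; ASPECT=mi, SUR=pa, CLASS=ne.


cell ASPECT=mi, SUR=ol, CLASS=ak:
underlying: a-tutup-izi-koz
1. f -> v, k -> g, p -> b, s -> z, t -> d / _ Z: no change
2. o -> e, u -> i / F C0 _: fires at position(s) 11: atutupizikez
3. 0 -> i / C _ C: no change
4. b -> p, d -> t, g -> k, v -> f, z -> s / _ #: fires at position(s) 12: atutupizikes
surface: atutupizikes

cell ASPECT=mi, SUR=fe, CLASS=ne:
underlying: a-tutup-det-oz
1. f -> v, k -> g, p -> b, s -> z, t -> d / _ Z: fires at position(s) 6: atutubdetoz
2. o -> e, u -> i / F C0 _: fires at position(s) 10: atutubdetez
3. 0 -> i / C _ C: inserts after position(s) 6: atutubidetez
4. b -> p, d -> t, g -> k, v -> f, z -> s / _ #: fires at position(s) 12: atutubidetes
surface: atutubidetes

cell ASPECT=mi, SUR=pa, CLASS=ne:
underlying: a-tutup-f-oz
1. f -> v, k -> g, p -> b, s -> z, t -> d / _ Z: no change
2. o -> e, u -> i / F C0 _: no change
3. 0 -> i / C _ C: inserts after position(s) 6: atutupifoz
4. b -> p, d -> t, g -> k, v -> f, z -> s / _ #: fires at position(s) 10: atutupifos
surface: atutupifos


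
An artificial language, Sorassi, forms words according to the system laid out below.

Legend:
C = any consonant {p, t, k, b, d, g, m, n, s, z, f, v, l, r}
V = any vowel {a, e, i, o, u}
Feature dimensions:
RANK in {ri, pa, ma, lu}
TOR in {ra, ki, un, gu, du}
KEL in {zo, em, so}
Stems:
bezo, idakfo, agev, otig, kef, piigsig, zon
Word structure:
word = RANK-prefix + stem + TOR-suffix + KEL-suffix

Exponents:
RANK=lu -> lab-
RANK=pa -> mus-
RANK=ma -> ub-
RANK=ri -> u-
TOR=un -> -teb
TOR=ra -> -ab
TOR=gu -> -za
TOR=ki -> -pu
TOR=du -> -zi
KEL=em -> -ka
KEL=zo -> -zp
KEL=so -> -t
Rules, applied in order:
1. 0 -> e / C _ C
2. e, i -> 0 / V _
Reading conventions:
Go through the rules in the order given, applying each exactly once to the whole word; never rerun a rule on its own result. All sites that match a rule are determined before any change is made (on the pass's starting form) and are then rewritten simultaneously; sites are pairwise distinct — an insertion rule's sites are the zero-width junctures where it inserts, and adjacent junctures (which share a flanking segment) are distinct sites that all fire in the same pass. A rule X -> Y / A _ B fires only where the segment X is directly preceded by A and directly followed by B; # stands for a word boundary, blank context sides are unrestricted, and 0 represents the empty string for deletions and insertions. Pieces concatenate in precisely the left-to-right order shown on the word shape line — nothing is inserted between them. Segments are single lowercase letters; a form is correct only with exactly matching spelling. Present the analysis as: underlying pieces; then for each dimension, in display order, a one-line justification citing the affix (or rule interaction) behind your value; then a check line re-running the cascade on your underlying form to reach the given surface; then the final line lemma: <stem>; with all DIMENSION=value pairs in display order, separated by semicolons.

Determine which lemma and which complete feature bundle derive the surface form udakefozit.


underlying: u-idakfo-zi-t
RANK=ri - signalled by the affix u-
TOR=du - signalled by the affix -zi
KEL=so - signalled by the affix -t
check: uidakfozit -> uidakefozit -> udakefozit
lemma: idakfo; RANK=ri; TOR=du; KEL=so


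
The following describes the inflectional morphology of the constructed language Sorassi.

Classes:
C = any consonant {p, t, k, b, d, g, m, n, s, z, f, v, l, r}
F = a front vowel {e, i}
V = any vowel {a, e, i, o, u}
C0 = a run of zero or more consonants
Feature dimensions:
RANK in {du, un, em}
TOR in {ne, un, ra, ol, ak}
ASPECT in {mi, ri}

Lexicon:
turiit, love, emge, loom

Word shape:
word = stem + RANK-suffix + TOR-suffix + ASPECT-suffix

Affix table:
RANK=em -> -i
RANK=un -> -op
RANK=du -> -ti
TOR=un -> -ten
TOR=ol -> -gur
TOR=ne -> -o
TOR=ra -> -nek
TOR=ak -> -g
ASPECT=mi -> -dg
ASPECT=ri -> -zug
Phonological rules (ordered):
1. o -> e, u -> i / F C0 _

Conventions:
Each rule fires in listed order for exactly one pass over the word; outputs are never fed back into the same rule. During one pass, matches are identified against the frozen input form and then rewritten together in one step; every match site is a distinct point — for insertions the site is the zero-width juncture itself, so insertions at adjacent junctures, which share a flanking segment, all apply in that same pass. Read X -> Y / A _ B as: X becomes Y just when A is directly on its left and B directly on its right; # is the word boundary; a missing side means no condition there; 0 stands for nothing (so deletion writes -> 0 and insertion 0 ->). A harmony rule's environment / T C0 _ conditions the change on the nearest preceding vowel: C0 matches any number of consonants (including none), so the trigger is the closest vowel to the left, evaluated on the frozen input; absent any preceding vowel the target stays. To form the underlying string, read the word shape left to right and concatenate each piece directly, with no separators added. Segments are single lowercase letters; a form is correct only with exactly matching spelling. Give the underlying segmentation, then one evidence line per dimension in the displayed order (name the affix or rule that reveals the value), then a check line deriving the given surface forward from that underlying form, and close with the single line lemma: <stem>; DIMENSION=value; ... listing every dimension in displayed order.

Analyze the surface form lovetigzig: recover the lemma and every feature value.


underlying: love-ti-g-zug
RANK=du - signalled by the affix -ti
TOR=ak - signalled by the affix -g
ASPECT=ri - signalled by the affix -zug
check: lovetigzug -> lovetigzig
lemma: love; RANK=du; TOR=ak; ASPECT=ri


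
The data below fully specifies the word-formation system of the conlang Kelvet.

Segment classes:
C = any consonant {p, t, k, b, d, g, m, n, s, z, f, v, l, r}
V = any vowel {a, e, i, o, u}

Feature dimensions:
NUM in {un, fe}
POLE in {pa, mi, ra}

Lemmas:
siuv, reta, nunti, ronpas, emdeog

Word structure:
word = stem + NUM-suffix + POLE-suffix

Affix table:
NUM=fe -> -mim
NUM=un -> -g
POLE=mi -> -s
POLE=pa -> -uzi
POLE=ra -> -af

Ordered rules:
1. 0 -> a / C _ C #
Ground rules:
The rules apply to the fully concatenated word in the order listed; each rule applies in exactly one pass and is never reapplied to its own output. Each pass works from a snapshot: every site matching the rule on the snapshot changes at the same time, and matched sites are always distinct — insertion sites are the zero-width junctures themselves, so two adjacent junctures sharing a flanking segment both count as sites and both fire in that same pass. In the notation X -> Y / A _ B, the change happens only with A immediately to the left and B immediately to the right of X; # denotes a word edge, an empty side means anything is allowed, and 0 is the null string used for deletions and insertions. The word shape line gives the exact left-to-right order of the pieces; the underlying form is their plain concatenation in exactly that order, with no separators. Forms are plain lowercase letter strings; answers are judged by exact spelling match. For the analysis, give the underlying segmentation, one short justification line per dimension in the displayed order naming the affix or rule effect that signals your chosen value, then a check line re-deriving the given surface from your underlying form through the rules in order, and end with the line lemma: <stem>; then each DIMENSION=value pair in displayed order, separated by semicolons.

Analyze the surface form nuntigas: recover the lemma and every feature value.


underlying: nunti-g-s
NUM=un - signalled by the affix -g
POLE=mi - signalled by the affix -s
check: nuntigs -> nuntigas
lemma: nunti; NUM=un; POLE=mi


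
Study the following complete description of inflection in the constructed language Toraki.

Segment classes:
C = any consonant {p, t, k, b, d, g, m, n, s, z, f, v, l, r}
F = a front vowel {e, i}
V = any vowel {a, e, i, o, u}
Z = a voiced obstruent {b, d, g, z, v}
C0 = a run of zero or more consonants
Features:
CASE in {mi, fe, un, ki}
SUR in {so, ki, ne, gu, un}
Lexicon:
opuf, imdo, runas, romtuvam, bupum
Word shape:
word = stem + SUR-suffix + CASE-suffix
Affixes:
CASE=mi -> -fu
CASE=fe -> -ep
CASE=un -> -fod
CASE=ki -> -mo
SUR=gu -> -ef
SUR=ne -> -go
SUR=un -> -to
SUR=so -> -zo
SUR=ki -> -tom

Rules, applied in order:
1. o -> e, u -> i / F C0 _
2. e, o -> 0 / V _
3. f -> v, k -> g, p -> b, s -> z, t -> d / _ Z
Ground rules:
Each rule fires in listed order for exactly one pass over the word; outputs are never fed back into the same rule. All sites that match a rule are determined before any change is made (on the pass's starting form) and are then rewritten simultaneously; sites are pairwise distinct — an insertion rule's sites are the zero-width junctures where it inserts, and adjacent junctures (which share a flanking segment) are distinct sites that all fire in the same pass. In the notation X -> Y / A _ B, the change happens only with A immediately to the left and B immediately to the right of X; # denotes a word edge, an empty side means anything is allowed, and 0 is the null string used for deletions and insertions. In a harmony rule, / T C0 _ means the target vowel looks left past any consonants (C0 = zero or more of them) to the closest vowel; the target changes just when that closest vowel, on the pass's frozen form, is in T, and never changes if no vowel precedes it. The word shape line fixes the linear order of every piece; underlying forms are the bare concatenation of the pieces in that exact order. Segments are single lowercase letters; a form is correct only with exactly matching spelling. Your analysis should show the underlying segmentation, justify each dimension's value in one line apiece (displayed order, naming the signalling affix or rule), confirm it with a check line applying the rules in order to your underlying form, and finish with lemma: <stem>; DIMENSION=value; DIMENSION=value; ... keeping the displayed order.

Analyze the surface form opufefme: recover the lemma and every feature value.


underlying: opuf-ef-mo
CASE=ki - signalled by the affix -mo
SUR=gu - signalled by the affix -ef
check: opufefmo -> opufefme -> opufefme -> opufefme
lemma: opuf; CASE=ki; SUR=gu


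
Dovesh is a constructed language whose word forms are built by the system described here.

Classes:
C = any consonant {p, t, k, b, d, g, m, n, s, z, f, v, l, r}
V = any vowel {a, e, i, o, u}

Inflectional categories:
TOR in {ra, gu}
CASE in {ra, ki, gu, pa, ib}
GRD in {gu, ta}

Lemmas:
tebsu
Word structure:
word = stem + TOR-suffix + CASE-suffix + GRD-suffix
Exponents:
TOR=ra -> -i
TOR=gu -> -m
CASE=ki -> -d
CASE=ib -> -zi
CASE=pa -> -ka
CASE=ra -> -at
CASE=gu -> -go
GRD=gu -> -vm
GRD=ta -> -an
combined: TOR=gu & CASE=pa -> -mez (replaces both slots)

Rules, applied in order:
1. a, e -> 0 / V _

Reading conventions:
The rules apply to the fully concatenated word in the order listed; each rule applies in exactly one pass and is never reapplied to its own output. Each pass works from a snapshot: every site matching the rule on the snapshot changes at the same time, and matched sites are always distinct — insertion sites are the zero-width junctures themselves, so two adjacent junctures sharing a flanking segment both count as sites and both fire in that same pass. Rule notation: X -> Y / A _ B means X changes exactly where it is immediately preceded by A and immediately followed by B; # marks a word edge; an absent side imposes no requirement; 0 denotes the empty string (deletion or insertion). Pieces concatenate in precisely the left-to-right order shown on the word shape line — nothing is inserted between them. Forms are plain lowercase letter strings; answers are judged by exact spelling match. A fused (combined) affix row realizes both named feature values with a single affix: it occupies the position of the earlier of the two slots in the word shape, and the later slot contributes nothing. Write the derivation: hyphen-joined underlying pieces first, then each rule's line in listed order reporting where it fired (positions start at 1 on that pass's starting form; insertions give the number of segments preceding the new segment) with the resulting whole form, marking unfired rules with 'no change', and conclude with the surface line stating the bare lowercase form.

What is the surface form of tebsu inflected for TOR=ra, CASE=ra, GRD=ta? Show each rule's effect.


underlying: tebsu-i-at-an
1. a, e -> 0 / V _: fires at position(s) 7: tebsuitan
surface: tebsuitan


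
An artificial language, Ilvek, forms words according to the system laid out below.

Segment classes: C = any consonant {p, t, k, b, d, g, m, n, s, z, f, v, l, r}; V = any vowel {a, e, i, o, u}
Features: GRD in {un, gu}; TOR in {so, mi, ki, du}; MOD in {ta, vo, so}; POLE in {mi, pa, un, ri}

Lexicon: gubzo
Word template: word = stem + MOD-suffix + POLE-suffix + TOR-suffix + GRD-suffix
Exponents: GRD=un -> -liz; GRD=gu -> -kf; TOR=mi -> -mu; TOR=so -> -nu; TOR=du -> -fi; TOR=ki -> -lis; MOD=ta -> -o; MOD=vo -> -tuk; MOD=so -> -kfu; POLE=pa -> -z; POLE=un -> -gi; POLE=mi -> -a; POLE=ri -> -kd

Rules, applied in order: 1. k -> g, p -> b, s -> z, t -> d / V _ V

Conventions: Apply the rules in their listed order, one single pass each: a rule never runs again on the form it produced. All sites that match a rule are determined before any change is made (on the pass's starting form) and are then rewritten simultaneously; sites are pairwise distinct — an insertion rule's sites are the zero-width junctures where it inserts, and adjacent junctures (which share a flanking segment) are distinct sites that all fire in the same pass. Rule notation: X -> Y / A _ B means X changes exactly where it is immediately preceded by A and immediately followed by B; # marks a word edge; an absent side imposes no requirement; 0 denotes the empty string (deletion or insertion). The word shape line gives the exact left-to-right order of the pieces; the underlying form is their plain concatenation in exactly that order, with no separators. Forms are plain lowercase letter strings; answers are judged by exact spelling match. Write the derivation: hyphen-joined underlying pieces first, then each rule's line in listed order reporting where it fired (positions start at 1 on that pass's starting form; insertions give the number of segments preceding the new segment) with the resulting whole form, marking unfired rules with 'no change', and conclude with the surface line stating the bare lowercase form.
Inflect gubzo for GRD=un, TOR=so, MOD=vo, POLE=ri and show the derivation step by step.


underlying: gubzo-tuk-kd-nu-liz
1. k -> g, p -> b, s -> z, t -> d / V _ V: fires at position(s) 6: gubzodukkdnuliz
surface: gubzodukkdnuliz


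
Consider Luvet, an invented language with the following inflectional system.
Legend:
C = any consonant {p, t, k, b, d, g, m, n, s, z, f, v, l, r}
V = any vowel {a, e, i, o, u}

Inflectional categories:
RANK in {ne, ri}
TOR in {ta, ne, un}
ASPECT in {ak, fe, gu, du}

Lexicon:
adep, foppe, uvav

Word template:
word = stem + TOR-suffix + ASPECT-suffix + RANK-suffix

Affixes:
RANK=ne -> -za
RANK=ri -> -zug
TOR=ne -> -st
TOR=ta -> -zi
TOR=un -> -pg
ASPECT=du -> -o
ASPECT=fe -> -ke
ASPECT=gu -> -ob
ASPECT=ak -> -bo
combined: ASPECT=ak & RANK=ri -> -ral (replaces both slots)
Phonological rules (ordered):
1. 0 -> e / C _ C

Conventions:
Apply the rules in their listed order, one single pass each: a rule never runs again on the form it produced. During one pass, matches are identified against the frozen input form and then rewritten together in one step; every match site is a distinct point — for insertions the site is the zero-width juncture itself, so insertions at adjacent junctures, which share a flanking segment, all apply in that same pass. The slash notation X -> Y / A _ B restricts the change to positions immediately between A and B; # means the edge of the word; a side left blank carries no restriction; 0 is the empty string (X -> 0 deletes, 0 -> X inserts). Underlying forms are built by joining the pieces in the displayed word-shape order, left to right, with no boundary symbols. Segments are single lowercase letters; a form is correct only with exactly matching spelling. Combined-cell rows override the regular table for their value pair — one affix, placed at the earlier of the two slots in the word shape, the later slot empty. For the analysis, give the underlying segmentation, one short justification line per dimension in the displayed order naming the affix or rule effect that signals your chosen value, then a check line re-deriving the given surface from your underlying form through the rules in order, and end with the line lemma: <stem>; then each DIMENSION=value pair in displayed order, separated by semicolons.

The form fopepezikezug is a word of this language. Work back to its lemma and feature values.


underlying: foppe-zi-ke-zug
RANK=ri - signalled by the affix -zug
TOR=ta - signalled by the affix -zi
ASPECT=fe - signalled by the affix -ke
check: foppezikezug -> fopepezikezug
lemma: foppe; RANK=ri; TOR=ta; ASPECT=fe


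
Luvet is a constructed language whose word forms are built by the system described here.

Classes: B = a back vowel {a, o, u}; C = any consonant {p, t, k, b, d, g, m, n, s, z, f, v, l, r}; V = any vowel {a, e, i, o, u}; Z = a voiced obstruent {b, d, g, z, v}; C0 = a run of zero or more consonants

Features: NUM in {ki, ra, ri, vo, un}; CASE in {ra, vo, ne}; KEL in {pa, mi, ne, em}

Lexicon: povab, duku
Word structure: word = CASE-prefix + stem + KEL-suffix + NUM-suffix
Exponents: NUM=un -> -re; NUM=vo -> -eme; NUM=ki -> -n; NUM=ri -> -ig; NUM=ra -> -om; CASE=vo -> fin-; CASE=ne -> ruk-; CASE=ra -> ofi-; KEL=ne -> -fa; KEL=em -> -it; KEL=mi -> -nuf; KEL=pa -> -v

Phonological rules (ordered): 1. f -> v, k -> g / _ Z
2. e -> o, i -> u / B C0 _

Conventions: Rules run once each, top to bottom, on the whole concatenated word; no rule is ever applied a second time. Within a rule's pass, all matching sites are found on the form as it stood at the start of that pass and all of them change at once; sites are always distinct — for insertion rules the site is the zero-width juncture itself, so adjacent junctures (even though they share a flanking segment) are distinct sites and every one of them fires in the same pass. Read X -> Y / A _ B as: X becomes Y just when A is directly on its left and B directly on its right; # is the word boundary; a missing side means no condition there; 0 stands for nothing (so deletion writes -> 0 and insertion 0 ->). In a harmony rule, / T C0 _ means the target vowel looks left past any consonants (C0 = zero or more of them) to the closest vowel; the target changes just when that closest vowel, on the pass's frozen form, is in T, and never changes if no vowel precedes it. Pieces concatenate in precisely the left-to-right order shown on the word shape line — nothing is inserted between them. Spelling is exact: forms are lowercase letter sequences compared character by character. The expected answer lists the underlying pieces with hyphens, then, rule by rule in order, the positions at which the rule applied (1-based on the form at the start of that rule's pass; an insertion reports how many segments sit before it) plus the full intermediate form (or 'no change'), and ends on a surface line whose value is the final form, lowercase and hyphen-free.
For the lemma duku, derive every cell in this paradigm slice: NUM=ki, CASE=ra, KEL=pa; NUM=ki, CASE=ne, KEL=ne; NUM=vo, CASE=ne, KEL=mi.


cell NUM=ki, CASE=ra, KEL=pa:
underlying: ofi-duku-v-n
1. f -> v, k -> g / _ Z: no change
2. e -> o, i -> u / B C0 _: fires at position(s) 3: ofudukuvn
surface: ofudukuvn

cell NUM=ki, CASE=ne, KEL=ne:
underlying: ruk-duku-fa-n
1. f -> v, k -> g / _ Z: fires at position(s) 3: rugdukufan
2. e -> o, i -> u / B C0 _: no change
surface: rugdukufan

cell NUM=vo, CASE=ne, KEL=mi:
underlying: ruk-duku-nuf-eme
1. f -> v, k -> g / _ Z: fires at position(s) 3: rugdukunufeme
2. e -> o, i -> u / B C0 _: fires at position(s) 11: rugdukunufome
surface: rugdukunufome


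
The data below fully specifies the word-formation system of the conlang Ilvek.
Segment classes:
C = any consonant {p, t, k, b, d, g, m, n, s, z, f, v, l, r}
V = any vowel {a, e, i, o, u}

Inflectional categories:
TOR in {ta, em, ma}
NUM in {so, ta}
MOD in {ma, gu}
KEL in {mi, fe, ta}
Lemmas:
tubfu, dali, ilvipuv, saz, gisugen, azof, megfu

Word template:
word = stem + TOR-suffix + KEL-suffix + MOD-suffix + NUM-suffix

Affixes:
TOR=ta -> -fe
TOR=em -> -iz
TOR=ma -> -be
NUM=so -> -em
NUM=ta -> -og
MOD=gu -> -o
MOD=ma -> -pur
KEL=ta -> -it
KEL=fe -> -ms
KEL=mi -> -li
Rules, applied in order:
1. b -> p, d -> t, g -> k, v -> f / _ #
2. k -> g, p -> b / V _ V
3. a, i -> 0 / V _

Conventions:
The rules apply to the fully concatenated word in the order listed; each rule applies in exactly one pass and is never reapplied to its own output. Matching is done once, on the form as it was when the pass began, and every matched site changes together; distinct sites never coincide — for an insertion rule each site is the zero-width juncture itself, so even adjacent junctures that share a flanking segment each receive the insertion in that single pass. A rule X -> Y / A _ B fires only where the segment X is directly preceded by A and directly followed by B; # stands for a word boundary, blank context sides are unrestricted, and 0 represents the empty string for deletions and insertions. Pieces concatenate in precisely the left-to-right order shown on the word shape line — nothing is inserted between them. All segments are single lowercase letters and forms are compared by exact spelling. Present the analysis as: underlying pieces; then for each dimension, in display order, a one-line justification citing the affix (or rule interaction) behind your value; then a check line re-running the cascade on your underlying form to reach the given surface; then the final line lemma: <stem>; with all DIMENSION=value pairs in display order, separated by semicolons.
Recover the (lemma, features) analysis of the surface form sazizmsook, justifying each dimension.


underlying: saz-iz-ms-o-og
TOR=em - signalled by the affix -iz
NUM=ta - signalled by the affix -og
MOD=gu - signalled by the affix -o
KEL=fe - signalled by the affix -ms
check: sazizmsoog -> sazizmsook -> sazizmsook -> sazizmsook
lemma: saz; TOR=em; NUM=ta; MOD=gu; KEL=fe


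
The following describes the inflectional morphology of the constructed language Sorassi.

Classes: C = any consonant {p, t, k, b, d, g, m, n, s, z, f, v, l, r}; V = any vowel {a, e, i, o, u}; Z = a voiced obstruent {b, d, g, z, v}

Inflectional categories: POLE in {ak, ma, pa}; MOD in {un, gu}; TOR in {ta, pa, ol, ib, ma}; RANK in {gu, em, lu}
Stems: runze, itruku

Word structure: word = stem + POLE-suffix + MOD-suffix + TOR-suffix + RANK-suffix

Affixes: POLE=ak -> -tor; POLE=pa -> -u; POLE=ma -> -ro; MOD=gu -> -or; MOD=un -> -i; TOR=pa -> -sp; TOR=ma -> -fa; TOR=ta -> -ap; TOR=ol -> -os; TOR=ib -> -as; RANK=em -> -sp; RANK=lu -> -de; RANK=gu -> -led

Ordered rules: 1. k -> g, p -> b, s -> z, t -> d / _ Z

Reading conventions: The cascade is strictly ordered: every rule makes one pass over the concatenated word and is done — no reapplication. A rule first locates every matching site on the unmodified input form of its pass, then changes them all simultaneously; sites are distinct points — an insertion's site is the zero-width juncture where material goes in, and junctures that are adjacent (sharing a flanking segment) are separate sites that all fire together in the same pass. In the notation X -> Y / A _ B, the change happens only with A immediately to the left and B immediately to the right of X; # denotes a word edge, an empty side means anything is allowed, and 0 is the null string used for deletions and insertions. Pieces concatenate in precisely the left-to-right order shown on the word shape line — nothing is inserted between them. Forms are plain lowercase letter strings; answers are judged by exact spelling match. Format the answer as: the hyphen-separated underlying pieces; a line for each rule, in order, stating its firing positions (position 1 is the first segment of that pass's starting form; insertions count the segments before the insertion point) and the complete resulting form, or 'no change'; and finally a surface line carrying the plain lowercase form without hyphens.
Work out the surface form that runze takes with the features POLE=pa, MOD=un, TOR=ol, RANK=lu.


underlying: runze-u-i-os-de
1. k -> g, p -> b, s -> z, t -> d / _ Z: fires at position(s) 9: runzeuiozde
surface: runzeuiozde


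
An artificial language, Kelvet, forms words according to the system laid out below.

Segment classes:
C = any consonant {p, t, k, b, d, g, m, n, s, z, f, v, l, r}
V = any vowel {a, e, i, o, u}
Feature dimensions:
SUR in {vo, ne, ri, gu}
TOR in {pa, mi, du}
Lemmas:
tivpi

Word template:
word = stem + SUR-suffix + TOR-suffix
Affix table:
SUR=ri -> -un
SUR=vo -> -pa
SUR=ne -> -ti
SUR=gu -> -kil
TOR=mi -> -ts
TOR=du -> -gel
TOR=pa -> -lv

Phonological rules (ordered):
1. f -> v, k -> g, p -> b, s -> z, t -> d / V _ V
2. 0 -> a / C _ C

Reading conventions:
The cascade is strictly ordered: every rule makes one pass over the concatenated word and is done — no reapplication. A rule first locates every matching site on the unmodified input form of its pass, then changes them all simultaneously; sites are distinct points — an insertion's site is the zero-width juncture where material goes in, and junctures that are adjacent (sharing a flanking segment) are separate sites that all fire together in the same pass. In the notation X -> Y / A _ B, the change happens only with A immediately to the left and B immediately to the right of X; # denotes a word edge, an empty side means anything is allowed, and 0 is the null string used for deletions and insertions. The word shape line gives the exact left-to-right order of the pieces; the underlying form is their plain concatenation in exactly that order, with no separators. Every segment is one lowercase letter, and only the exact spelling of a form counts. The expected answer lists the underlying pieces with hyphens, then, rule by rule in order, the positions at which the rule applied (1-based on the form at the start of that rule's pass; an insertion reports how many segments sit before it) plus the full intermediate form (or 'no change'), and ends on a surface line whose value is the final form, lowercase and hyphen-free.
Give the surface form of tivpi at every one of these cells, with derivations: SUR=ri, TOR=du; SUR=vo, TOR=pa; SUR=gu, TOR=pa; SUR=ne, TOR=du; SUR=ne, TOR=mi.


cell SUR=ri, TOR=du:
underlying: tivpi-un-gel
1. f -> v, k -> g, p -> b, s -> z, t -> d / V _ V: no change
2. 0 -> a / C _ C: inserts after position(s) 3, 7: tivapiunagel
surface: tivapiunagel

cell SUR=vo, TOR=pa:
underlying: tivpi-pa-lv
1. f -> v, k -> g, p -> b, s -> z, t -> d / V _ V: fires at position(s) 6: tivpibalv
2. 0 -> a / C _ C: inserts after position(s) 3, 8: tivapibalav
surface: tivapibalav

cell SUR=gu, TOR=pa:
underlying: tivpi-kil-lv
1. f -> v, k -> g, p -> b, s -> z, t -> d / V _ V: fires at position(s) 6: tivpigillv
2. 0 -> a / C _ C: inserts after position(s) 3, 8, 9: tivapigilalav
surface: tivapigilalav

cell SUR=ne, TOR=du:
underlying: tivpi-ti-gel
1. f -> v, k -> g, p -> b, s -> z, t -> d / V _ V: fires at position(s) 6: tivpidigel
2. 0 -> a / C _ C: inserts after position(s) 3: tivapidigel
surface: tivapidigel

cell SUR=ne, TOR=mi:
underlying: tivpi-ti-ts
1. f -> v, k -> g, p -> b, s -> z, t -> d / V _ V: fires at position(s) 6: tivpidits
2. 0 -> a / C _ C: inserts after position(s) 3, 8: tivapiditas
surface: tivapiditas
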